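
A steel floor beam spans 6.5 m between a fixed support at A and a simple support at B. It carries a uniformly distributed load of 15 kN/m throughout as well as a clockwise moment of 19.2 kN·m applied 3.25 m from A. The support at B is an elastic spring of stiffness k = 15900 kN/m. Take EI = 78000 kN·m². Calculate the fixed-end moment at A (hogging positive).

Remove the prop at B; the released (primary) structure is a cantilever built in at A.
Primary-structure tip deflection at B by superposition:
  UDL 15: wL⁴/(8EI) = 3347/EI
  clockwise couple 19.2 at a = 3.25: M₀a(2L − a)/(2EI) = 304.2/EI
  δ_0 = 3651/EI
Flexibility coefficient — unit upward force at B: δ_{BB} = L³/(3EI) = 91.54/EI.
With EI = 78000 kN·m²: δ_0 = 0.04681 m and δ_{BB} = 0.001174 m/kN.
Compatibility — the spring shortens by R_B/k under the reaction it provides: δ_0 − R_B·δ_{BB} = R_B/k. With 1/k = 0.000063 m/kN, R_B = δ_0 / (δ_{BB} + 1/k) = 0.04681 / (0.001174 + 0.000063) = 37.86 kN.
Moment equilibrium about A: M_A = Σ(load moments about A) − R_B·L = 336.1 − 37.86×6.5 = 90.01 kN·m.

M_A = 90.01 kN·m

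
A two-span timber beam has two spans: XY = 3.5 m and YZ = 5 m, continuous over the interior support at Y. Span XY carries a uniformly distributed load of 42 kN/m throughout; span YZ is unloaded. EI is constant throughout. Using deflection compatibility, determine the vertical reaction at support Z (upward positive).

Release continuity at Y by inserting a hinge; the redundant is the internal moment M_Y. The primary structure is two simply-supported spans XY and YZ.
Discontinuity in slope at Y on the released structure — sum the simple-span end rotations:
  span XY: UDL 42: wL³/(24EI) = 75.03/EI
  relative rotation θ_0 = (75.03 + 0)/EI = 75.03/EI
A unit hogging moment at Y produces rotation L₁/(3EI) + L₂/(3EI) = 2.833/EI.
Slope continuity at Y: θ_0 = M_Y·2.833/EI, so M_Y = 75.03/2.833 = 26.48 kN·m (hogging).
Span YZ, ΣM about Z: R_Y^{YZ}·5 = 0 + 26.48, so R_Y^{YZ} = 5.296 kN and R_Z = 0 − 5.296 = -5.296 kN.

R_Z = -5.296 kN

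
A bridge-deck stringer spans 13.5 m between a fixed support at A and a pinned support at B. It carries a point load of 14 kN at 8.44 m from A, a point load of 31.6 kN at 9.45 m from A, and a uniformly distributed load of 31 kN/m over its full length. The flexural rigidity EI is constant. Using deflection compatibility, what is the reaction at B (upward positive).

Release the roller at B. Primary structure: cantilever fixed at A.
Free-end deflection of the primary structure under the applied loading (downward +):
  point load 14 at a = 8.44: Pa²(3L − a)/(6EI) = 5329/EI
  point load 31.6 at a = 9.45: Pa²(3L − a)/(6EI) = 14604/EI
  UDL 31: wL⁴/(8EI) = 128708/EI
  δ_0 = 148641/EI
Tip deflection under a unit load at B: L³/(3EI) = 820.1/EI.
Compatibility at B: δ_0 − R_B·δ_{BB} = 0, so R_B = 148641/820.1 = 181.2 kN.

R_B = 181.2 kN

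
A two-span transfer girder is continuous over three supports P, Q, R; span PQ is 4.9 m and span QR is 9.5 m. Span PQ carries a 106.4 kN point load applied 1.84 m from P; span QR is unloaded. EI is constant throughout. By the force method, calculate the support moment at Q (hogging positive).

M_Q = 28.61 kN·m

Take M_Q as the redundant. Released structure: two simple spans PQ and QR with a hinge at Q.
Discontinuity in slope at Q on the released structure — sum the simple-span end rotations:
  span PQ: point load 106.4 at a = 1.84: Pab(L + a)/(6LEI) = 137.3/EI
  relative rotation θ_0 = (137.3 + 0)/EI = 137.3/EI
A unit hogging moment at Q produces rotation L₁/(3EI) + L₂/(3EI) = 4.8/EI.
Slope continuity at Q: θ_0 = M_Q·4.8/EI, so M_Q = 137.3/4.8 = 28.61 kN·m (hogging).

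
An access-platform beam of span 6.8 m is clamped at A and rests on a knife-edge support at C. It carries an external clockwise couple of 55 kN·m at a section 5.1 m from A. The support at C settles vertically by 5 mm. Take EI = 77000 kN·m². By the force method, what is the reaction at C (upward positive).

R_C = 7.701 kN

Take the reaction at C as the redundant and release it; the primary structure is a cantilever fixed at A.
Downward deflection at the released point C due to the loads:
  clockwise couple 55 at a = 5.1: M₀a(2L − a)/(2EI) = 1192/EI
Tip deflection under a unit load at C: L³/(3EI) = 104.8/EI.
With EI = 77000 kN·m²: δ_0 = 0.015482 m and δ_{CC} = 0.001361 m/kN.
Compatibility — the beam at C must follow the support down by 0.005 m: δ_0 − R_C·δ_{CC} = 0.005, so R_C = (0.015482 − 0.005)/0.001361 = 7.701 kN.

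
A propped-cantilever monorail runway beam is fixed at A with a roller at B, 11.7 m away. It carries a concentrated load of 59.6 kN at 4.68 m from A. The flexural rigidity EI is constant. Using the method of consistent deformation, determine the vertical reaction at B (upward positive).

R_B = 12.4 kN

Release the roller at B. Primary structure: cantilever fixed at A.
Free-end deflection of the primary structure under the applied loading (downward +):
  point load 59.6 at a = 4.68: Pa²(3L − a)/(6EI) = 6618/EI
Tip deflection under a unit load at B: L³/(3EI) = 533.9/EI.
The prop prevents deflection at B: R_B = δ_0/δ_{BB} = 6618/533.9 = 12.4 kN.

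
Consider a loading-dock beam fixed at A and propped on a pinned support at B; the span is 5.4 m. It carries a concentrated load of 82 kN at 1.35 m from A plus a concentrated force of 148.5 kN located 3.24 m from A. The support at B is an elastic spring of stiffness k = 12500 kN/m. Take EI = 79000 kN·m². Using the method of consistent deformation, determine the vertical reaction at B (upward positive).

R_B = 63.55 kN

Remove the prop at B; the released (primary) structure is a cantilever built in at A.
Primary-structure tip deflection at B by superposition:
  point load 82 at a = 1.35: Pa²(3L − a)/(6EI) = 369.9/EI
  point load 148.5 at a = 3.24: Pa²(3L − a)/(6EI) = 3367/EI
  δ_0 = 3737/EI
Tip deflection under a unit load at B: L³/(3EI) = 52.49/EI.
With EI = 79000 kN·m²: δ_0 = 0.047305 m and δ_{BB} = 0.000664 m/kN.
Compatibility — the spring shortens by R_B/k under the reaction it provides: δ_0 − R_B·δ_{BB} = R_B/k. With 1/k = 0.00008 m/kN, R_B = δ_0 / (δ_{BB} + 1/k) = 0.047305 / (0.000664 + 0.00008) = 63.55 kN.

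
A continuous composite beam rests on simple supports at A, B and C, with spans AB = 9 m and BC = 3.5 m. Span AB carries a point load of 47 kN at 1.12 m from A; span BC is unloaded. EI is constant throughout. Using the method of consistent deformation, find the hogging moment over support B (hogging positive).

Insert a hinge at B; M_B is the redundant, and each span becomes simply supported.
Discontinuity in slope at B on the released structure — sum the simple-span end rotations:
  span AB: point load 47 at a = 1.12: Pab(L + a)/(6LEI) = 77.74/EI
  relative rotation θ_0 = (77.74 + 0)/EI = 77.74/EI
A unit hogging moment at B produces rotation L₁/(3EI) + L₂/(3EI) = 4.167/EI.
Compatibility: M_B·(L₁+L₂)/(3EI) = θ_0, giving M_B = 18.66 kN·m (hogging).

M_B = 18.66 kN·m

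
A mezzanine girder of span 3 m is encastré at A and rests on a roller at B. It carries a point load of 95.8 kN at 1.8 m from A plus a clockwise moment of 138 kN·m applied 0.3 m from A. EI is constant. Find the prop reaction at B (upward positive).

Choose R_B as the redundant. The primary structure is the cantilever fixed at A.
Downward deflection at the released point B due to the loads:
  point load 95.8 at a = 1.8: Pa²(3L − a)/(6EI) = 372.5/EI
  clockwise couple 138 at a = 0.3: M₀a(2L − a)/(2EI) = 118/EI
  δ_0 = 490.5/EI
Tip deflection under a unit load at B: L³/(3EI) = 9/EI.
Compatibility at B: δ_0 − R_B·δ_{BB} = 0, so R_B = 490.5/9 = 54.5 kN.

R_B = 54.5 kN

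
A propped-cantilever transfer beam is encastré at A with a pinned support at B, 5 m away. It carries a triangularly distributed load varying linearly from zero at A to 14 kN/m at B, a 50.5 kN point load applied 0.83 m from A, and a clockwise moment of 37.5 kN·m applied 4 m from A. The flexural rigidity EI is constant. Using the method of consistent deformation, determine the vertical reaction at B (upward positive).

R_B = 32.02 kN

Remove the prop at B; the released (primary) structure is a cantilever built in at A.
Deflection at B on the released cantilever, summing each load's contribution:
  triangular load, peak 14 at the free end: 11w₀L⁴/(120EI) = 802.1/EI
  point load 50.5 at a = 0.83: Pa²(3L − a)/(6EI) = 82.16/EI
  clockwise couple 37.5 at a = 4: M₀a(2L − a)/(2EI) = 450/EI
  δ_0 = 1334/EI
Tip deflection under a unit load at B: L³/(3EI) = 41.67/EI.
Compatibility at B: δ_0 − R_B·δ_{BB} = 0, so R_B = 1334/41.67 = 32.02 kN.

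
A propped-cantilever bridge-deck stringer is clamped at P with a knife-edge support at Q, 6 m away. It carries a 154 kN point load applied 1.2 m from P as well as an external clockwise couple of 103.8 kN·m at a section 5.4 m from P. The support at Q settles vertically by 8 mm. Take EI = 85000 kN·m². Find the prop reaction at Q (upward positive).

R_Q = 24.87 kN

Take the reaction at Q as the redundant and release it; the primary structure is a cantilever fixed at P.
Free-end deflection of the primary structure under the applied loading (downward +):
  point load 154 at a = 1.2: Pa²(3L − a)/(6EI) = 620.9/EI
  clockwise couple 103.8 at a = 5.4: M₀a(2L − a)/(2EI) = 1850/EI
  δ_0 = 2471/EI
Tip deflection under a unit load at Q: L³/(3EI) = 72/EI.
With EI = 85000 kN·m²: δ_0 = 0.029066 m and δ_{QQ} = 0.000847 m/kN.
Compatibility — the beam at Q must follow the support down by 0.008 m: δ_0 − R_Q·δ_{QQ} = 0.008, so R_Q = (0.029066 − 0.008)/0.000847 = 24.87 kN.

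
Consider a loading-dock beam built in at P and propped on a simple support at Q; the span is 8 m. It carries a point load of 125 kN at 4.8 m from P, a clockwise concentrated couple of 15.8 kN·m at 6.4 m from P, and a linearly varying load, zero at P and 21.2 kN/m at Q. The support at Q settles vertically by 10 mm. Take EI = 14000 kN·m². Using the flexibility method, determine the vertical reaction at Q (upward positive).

R_Q = 102.7 kN

Take the reaction at Q as the redundant and release it; the primary structure is a cantilever fixed at P.
Downward deflection at the released point Q due to the loads:
  point load 125 at a = 4.8: Pa²(3L − a)/(6EI) = 9216/EI
  clockwise couple 15.8 at a = 6.4: M₀a(2L − a)/(2EI) = 485.4/EI
  triangular load, peak 21.2 at the free end: 11w₀L⁴/(120EI) = 7960/EI
  δ_0 = 17661/EI
Flexibility coefficient — unit upward force at Q: δ_{QQ} = L³/(3EI) = 170.7/EI.
With EI = 14000 kN·m²: δ_0 = 1.2615 m and δ_{QQ} = 0.01219 m/kN.
Compatibility — the beam at Q must follow the support down by 0.01 m: δ_0 − R_Q·δ_{QQ} = 0.01, so R_Q = (1.2615 − 0.01)/0.01219 = 102.7 kN.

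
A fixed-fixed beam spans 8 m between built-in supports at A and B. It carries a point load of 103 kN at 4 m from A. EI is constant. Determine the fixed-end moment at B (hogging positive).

Release both end moments; the primary structure is a simply-supported span AB with redundants M_A and M_B.
End rotations of the released simple span under the applied load (×1/EI):
  at A: point load 103 at a = 4: Pab(L + b)/(6LEI) = 412/EI
  at B: point load 103 at a = 4: Pab(L + a)/(6LEI) = 412/EI
  θ_A0 = 412/EI,  θ_B0 = 412/EI
Flexibility coefficients: a unit moment at one end gives L/(3EI) there and L/(6EI) at the far end, so f₁₁ = f₂₂ = 2.667/EI and f₁₂ = f₂₁ = 1.333/EI.
Compatibility — zero rotation at each built-in end:
  2.667 M_A + 1.333 M_B = 412
  1.333 M_A + 2.667 M_B = 412
Solving the pair gives M_A = 103 kN·m and M_B = 103 kN·m (hogging).

M_B = 103 kN·m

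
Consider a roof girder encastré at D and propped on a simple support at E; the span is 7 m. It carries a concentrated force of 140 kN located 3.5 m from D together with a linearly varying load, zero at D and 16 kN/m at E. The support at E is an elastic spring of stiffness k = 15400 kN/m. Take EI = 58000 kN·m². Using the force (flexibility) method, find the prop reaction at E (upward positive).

R_E = 72.17 kN

Remove the prop at E; the released (primary) structure is a cantilever built in at D.
Primary-structure tip deflection at E by superposition:
  point load 140 at a = 3.5: Pa²(3L − a)/(6EI) = 5002/EI
  triangular load, peak 16 at the free end: 11w₀L⁴/(120EI) = 3521/EI
  δ_0 = 8524/EI
Tip deflection under a unit load at E: L³/(3EI) = 114.3/EI.
With EI = 58000 kN·m²: δ_0 = 0.14696 m and δ_{EE} = 0.001971 m/kN.
Compatibility — the spring shortens by R_E/k under the reaction it provides: δ_0 − R_E·δ_{EE} = R_E/k. With 1/k = 0.000065 m/kN, R_E = δ_0 / (δ_{EE} + 1/k) = 0.14696 / (0.001971 + 0.000065) = 72.17 kN.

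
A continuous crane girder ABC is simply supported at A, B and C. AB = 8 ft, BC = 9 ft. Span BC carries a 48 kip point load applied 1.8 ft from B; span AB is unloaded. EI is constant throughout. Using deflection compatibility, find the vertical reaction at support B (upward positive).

R_B = 46.18 kip

Release continuity at B by inserting a hinge; the redundant is the internal moment M_B. The primary structure is two simply-supported spans AB and BC.
Rotations at B on the released spans (each span's end-slope, ×1/EI):
  span BC: point load 48 at a = 1.8: Pab(L + b)/(6LEI) = 186.6/EI
  relative rotation θ_0 = (0 + 186.6)/EI = 186.6/EI
A unit hogging moment at B produces rotation L₁/(3EI) + L₂/(3EI) = 5.667/EI.
Slope continuity at B: θ_0 = M_B·5.667/EI, so M_B = 186.6/5.667 = 32.93 kip·ft (hogging).
Span AB, ΣM about A with M_B applied at B: R_B^{AB}·8 = 0 + 32.93, so R_B^{AB} = 4.117 kip and R_A = 0 − 4.117 = -4.117 kip.
Span BC, ΣM about C: R_B^{BC}·9 = 345.6 + 32.93, so R_B^{BC} = 42.06 kip and R_C = 48 − 42.06 = 5.941 kip.
R_B = 4.117 + 42.06 = 46.18 kip.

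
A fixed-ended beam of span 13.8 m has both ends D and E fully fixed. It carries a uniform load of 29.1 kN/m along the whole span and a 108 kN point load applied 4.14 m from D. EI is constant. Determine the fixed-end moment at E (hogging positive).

Take the two fixed-end moments M_D, M_E as redundants; the released structure is the simple span DE.
Simple-span end rotations at D and E under the given loads:
  at D: UDL 29.1: wL³/(24EI) = 3187/EI
  at E: UDL 29.1: wL³/(24EI) = 3187/EI
  at D: point load 108 at a = 4.14: Pab(L + b)/(6LEI) = 1224/EI
  at E: point load 108 at a = 4.14: Pab(L + a)/(6LEI) = 935.8/EI
  θ_D0 = 4410/EI,  θ_E0 = 4122/EI
Flexibility coefficients: a unit moment at one end gives L/(3EI) there and L/(6EI) at the far end, so f₁₁ = f₂₂ = 4.6/EI and f₁₂ = f₂₁ = 2.3/EI.
Compatibility — zero rotation at each built-in end:
  4.6 M_D + 2.3 M_E = 4410
  2.3 M_D + 4.6 M_E = 4122
Solving the pair gives M_D = 680.9 kN·m and M_E = 555.7 kN·m (hogging).

M_E = 555.7 kN·m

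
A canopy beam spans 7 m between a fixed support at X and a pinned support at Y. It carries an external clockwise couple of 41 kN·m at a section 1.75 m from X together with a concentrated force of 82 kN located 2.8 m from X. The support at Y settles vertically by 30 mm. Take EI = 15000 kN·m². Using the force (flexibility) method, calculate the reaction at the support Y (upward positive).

R_Y = 16.96 kN

Choose R_Y as the redundant. The primary structure is the cantilever fixed at X.
Downward deflection at the released point Y due to the loads:
  clockwise couple 41 at a = 1.75: M₀a(2L − a)/(2EI) = 439.5/EI
  point load 82 at a = 2.8: Pa²(3L − a)/(6EI) = 1950/EI
  δ_0 = 2390/EI
Tip deflection under a unit load at Y: L³/(3EI) = 114.3/EI.
With EI = 15000 kN·m²: δ_0 = 0.1593 m and δ_{YY} = 0.007622 m/kN.
Compatibility — the beam at Y must follow the support down by 0.03 m: δ_0 − R_Y·δ_{YY} = 0.03, so R_Y = (0.1593 − 0.03)/0.007622 = 16.96 kN.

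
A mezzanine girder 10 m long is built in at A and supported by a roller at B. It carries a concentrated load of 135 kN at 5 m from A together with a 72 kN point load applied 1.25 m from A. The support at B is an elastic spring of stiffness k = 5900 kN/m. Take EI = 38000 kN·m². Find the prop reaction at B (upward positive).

R_B = 42.97 kN

Remove the prop at B; the released (primary) structure is a cantilever built in at A.
Free-end deflection of the primary structure under the applied loading (downward +):
  point load 135 at a = 5: Pa²(3L − a)/(6EI) = 14062/EI
  point load 72 at a = 1.25: Pa²(3L − a)/(6EI) = 539.1/EI
  δ_0 = 14602/EI
Tip deflection under a unit load at B: L³/(3EI) = 333.3/EI.
With EI = 38000 kN·m²: δ_0 = 0.38425 m and δ_{BB} = 0.008772 m/kN.
Compatibility — the spring shortens by R_B/k under the reaction it provides: δ_0 − R_B·δ_{BB} = R_B/k. With 1/k = 0.000169 m/kN, R_B = δ_0 / (δ_{BB} + 1/k) = 0.38425 / (0.008772 + 0.000169) = 42.97 kN.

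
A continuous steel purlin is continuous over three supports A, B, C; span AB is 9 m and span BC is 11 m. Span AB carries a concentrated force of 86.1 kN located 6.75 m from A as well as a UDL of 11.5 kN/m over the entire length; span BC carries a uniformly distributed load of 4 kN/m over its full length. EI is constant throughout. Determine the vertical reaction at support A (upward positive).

Release continuity at B by inserting a hinge; the redundant is the internal moment M_B. The primary structure is two simply-supported spans AB and BC.
End slopes at the hinge B, treating each span as simply supported:
  span AB: point load 86.1 at a = 6.75: Pab(L + a)/(6LEI) = 381.4/EI
  span AB: UDL 11.5: wL³/(24EI) = 349.3/EI
  span BC: UDL 4: wL³/(24EI) = 221.8/EI
  relative rotation θ_0 = (730.7 + 221.8)/EI = 952.5/EI
A unit hogging moment at B produces rotation L₁/(3EI) + L₂/(3EI) = 6.667/EI.
Compatibility: M_B·(L₁+L₂)/(3EI) = θ_0, giving M_B = 142.9 kN·m (hogging).
Span AB, ΣM about A with M_B applied at B: R_B^{AB}·9 = 1047 + 142.9, so R_B^{AB} = 132.2 kN and R_A = 189.6 − 132.2 = 57.4 kN.

R_A = 57.4 kN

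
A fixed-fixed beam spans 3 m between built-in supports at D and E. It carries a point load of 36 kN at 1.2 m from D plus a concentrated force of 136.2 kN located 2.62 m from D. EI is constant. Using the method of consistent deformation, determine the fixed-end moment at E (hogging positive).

M_E = 49.84 kN·m

Take the two fixed-end moments M_D, M_E as redundants; the released structure is the simple span DE.
On the primary (simply-supported) span, the end slopes from the loading are:
  at D: point load 36 at a = 1.2: Pab(L + b)/(6LEI) = 20.74/EI
  at E: point load 36 at a = 1.2: Pab(L + a)/(6LEI) = 18.14/EI
  at D: point load 136.2 at a = 2.62: Pab(L + b)/(6LEI) = 25.46/EI
  at E: point load 136.2 at a = 2.62: Pab(L + a)/(6LEI) = 42.34/EI
  θ_D0 = 46.2/EI,  θ_E0 = 60.48/EI
Flexibility coefficients: a unit moment at one end gives L/(3EI) there and L/(6EI) at the far end, so f₁₁ = f₂₂ = 1/EI and f₁₂ = f₂₁ = 0.5/EI.
Compatibility — zero rotation at each built-in end:
  1 M_D + 0.5 M_E = 46.2
  0.5 M_D + 1 M_E = 60.48
Solving the pair gives M_D = 21.28 kN·m and M_E = 49.84 kN·m (hogging).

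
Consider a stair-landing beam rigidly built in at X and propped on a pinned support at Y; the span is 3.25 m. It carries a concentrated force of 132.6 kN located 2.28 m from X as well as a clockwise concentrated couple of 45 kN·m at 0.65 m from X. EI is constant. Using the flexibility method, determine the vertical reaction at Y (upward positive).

Take the reaction at Y as the redundant and release it; the primary structure is a cantilever fixed at X.
Deflection at Y on the released cantilever, summing each load's contribution:
  point load 132.6 at a = 2.28: Pa²(3L − a)/(6EI) = 858.2/EI
  clockwise couple 45 at a = 0.65: M₀a(2L − a)/(2EI) = 85.56/EI
  δ_0 = 943.7/EI
Tip deflection under a unit load at Y: L³/(3EI) = 11.44/EI.
Compatibility at Y: δ_0 − R_Y·δ_{YY} = 0, so R_Y = 943.7/11.44 = 82.48 kN.

R_Y = 82.48 kN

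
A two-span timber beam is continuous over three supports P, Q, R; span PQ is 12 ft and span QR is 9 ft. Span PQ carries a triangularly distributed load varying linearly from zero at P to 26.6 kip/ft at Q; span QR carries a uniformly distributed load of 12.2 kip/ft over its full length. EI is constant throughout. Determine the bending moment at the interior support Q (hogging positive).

M_Q = 198.9 kip·ft

Insert a hinge at Q; M_Q is the redundant, and each span becomes simply supported.
Discontinuity in slope at Q on the released structure — sum the simple-span end rotations:
  span PQ: triangular load, peak 26.6: w₀L³/(45EI) = 1021/EI
  span QR: UDL 12.2: wL³/(24EI) = 370.6/EI
  relative rotation θ_0 = (1021 + 370.6)/EI = 1392/EI
A unit hogging moment at Q produces rotation L₁/(3EI) + L₂/(3EI) = 7/EI.
Compatibility: M_Q·(L₁+L₂)/(3EI) = θ_0, giving M_Q = 198.9 kip·ft (hogging).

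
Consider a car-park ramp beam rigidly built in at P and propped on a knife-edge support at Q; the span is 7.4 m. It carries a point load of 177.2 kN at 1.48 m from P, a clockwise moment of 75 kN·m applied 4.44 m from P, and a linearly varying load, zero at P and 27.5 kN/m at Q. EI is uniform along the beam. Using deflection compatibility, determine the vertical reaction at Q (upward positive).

R_Q = 78.66 kN

Choose R_Q as the redundant. The primary structure is the cantilever fixed at P.
Downward deflection at the released point Q due to the loads:
  point load 177.2 at a = 1.48: Pa²(3L − a)/(6EI) = 1340/EI
  clockwise couple 75 at a = 4.44: M₀a(2L − a)/(2EI) = 1725/EI
  triangular load, peak 27.5 at the free end: 11w₀L⁴/(120EI) = 7559/EI
  δ_0 = 10624/EI
Tip deflection under a unit load at Q: L³/(3EI) = 135.1/EI.
Compatibility at Q: δ_0 − R_Q·δ_{QQ} = 0, so R_Q = 10624/135.1 = 78.66 kN.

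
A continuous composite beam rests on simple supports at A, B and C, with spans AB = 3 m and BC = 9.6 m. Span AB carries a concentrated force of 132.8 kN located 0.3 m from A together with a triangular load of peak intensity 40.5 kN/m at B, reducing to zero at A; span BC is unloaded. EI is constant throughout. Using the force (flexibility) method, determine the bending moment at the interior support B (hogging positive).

M_B = 10.48 kN·m

Take M_B as the redundant. Released structure: two simple spans AB and BC with a hinge at B.
Discontinuity in slope at B on the released structure — sum the simple-span end rotations:
  span AB: point load 132.8 at a = 0.3: Pab(L + a)/(6LEI) = 19.72/EI
  span AB: triangular load, peak 40.5: w₀L³/(45EI) = 24.3/EI
  relative rotation θ_0 = (44.02 + 0)/EI = 44.02/EI
A unit hogging moment at B produces rotation L₁/(3EI) + L₂/(3EI) = 4.2/EI.
Slope continuity at B: θ_0 = M_B·4.2/EI, so M_B = 44.02/4.2 = 10.48 kN·m (hogging).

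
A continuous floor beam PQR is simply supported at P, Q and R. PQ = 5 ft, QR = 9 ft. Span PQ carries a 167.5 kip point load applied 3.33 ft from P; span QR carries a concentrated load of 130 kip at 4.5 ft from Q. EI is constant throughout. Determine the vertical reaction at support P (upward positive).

Release continuity at Q by inserting a hinge; the redundant is the internal moment M_Q. The primary structure is two simply-supported spans PQ and QR.
Rotations at Q on the released spans (each span's end-slope, ×1/EI):
  span PQ: point load 167.5 at a = 3.33: Pab(L + a)/(6LEI) = 258.6/EI
  span QR: point load 130 at a = 4.5: Pab(L + b)/(6LEI) = 658.1/EI
  relative rotation θ_0 = (258.6 + 658.1)/EI = 916.8/EI
A unit hogging moment at Q produces rotation L₁/(3EI) + L₂/(3EI) = 4.667/EI.
Compatibility: M_Q·(L₁+L₂)/(3EI) = θ_0, giving M_Q = 196.5 kip·ft (hogging).
Span PQ, ΣM about P with M_Q applied at Q: R_Q^{PQ}·5 = 557.8 + 196.5, so R_Q^{PQ} = 150.8 kip and R_P = 167.5 − 150.8 = 16.65 kip.

R_P = 16.65 kip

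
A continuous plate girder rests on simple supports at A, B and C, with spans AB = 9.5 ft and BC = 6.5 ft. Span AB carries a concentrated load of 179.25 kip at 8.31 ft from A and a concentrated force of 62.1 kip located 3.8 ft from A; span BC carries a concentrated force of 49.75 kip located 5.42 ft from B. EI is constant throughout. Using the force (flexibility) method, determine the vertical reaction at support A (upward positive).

R_A = 41.47 kip

Release continuity at B by inserting a hinge; the redundant is the internal moment M_B. The primary structure is two simply-supported spans AB and BC.
End slopes at the hinge B, treating each span as simply supported:
  span AB: point load 179.25 at a = 8.31: Pab(L + a)/(6LEI) = 553.9/EI
  span AB: point load 62.1 at a = 3.8: Pab(L + a)/(6LEI) = 313.9/EI
  span BC: point load 49.75 at a = 5.42: Pab(L + b)/(6LEI) = 56.6/EI
  relative rotation θ_0 = (867.7 + 56.6)/EI = 924.3/EI
A unit hogging moment at B produces rotation L₁/(3EI) + L₂/(3EI) = 5.333/EI.
Compatibility: M_B·(L₁+L₂)/(3EI) = θ_0, giving M_B = 173.3 kip·ft (hogging).
Span AB, ΣM about A with M_B applied at B: R_B^{AB}·9.5 = 1726 + 173.3, so R_B^{AB} = 199.9 kip and R_A = 241.3 − 199.9 = 41.47 kip.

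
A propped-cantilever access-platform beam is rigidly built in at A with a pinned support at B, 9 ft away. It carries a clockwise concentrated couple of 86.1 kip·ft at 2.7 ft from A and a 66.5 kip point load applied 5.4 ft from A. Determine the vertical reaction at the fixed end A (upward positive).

Remove the prop at B; the released (primary) structure is a cantilever built in at A.
Free-end deflection of the primary structure under the applied loading (downward +):
  clockwise couple 86.1 at a = 2.7: M₀a(2L − a)/(2EI) = 1778/EI
  point load 66.5 at a = 5.4: Pa²(3L − a)/(6EI) = 6981/EI
  δ_0 = 8759/EI
Tip deflection under a unit load at B: L³/(3EI) = 243/EI.
Compatibility at B: δ_0 − R_B·δ_{BB} = 0, so R_B = 8759/243 = 36.05 kip.
Vertical equilibrium: R_A = ΣP − R_B = 66.5 − 36.05 = 30.45 kip.

R_A = 30.45 kip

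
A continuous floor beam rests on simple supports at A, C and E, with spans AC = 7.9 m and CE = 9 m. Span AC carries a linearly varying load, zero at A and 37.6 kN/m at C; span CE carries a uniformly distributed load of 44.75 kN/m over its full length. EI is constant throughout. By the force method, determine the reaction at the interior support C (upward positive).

R_C = 375.1 kN

Release continuity at C by inserting a hinge; the redundant is the internal moment M_C. The primary structure is two simply-supported spans AC and CE.
Rotations at C on the released spans (each span's end-slope, ×1/EI):
  span AC: triangular load, peak 37.6: w₀L³/(45EI) = 412/EI
  span CE: UDL 44.75: wL³/(24EI) = 1359/EI
  relative rotation θ_0 = (412 + 1359)/EI = 1771/EI
A unit hogging moment at C produces rotation L₁/(3EI) + L₂/(3EI) = 5.633/EI.
Slope continuity at C: θ_0 = M_C·5.633/EI, so M_C = 1771/5.633 = 314.4 kN·m (hogging).
Span AC, ΣM about A with M_C applied at C: R_C^{AC}·7.9 = 782.2 + 314.4, so R_C^{AC} = 138.8 kN and R_A = 148.5 − 138.8 = 9.706 kN.
Span CE, ΣM about E: R_C^{CE}·9 = 1812 + 314.4, so R_C^{CE} = 236.3 kN and R_E = 402.8 − 236.3 = 166.4 kN.
R_C = 138.8 + 236.3 = 375.1 kN.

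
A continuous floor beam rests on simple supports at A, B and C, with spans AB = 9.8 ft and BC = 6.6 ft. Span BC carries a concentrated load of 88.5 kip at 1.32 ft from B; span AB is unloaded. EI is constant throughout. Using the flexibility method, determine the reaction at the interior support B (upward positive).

R_B = 79.38 kip

Release continuity at B by inserting a hinge; the redundant is the internal moment M_B. The primary structure is two simply-supported spans AB and BC.
Discontinuity in slope at B on the released structure — sum the simple-span end rotations:
  span BC: point load 88.5 at a = 1.32: Pab(L + b)/(6LEI) = 185/EI
  relative rotation θ_0 = (0 + 185)/EI = 185/EI
A unit hogging moment at B produces rotation L₁/(3EI) + L₂/(3EI) = 5.467/EI.
Slope continuity at B: θ_0 = M_B·5.467/EI, so M_B = 185/5.467 = 33.85 kip·ft (hogging).
Span AB, ΣM about A with M_B applied at B: R_B^{AB}·9.8 = 0 + 33.85, so R_B^{AB} = 3.454 kip and R_A = 0 − 3.454 = -3.454 kip.
Span BC, ΣM about C: R_B^{BC}·6.6 = 467.3 + 33.85, so R_B^{BC} = 75.93 kip and R_C = 88.5 − 75.93 = 12.57 kip.
R_B = 3.454 + 75.93 = 79.38 kip.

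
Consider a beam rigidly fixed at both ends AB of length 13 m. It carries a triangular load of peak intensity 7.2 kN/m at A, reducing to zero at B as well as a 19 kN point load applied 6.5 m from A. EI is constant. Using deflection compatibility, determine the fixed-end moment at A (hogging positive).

Release both end moments; the primary structure is a simply-supported span AB with redundants M_A and M_B.
End rotations of the released simple span under the applied load (×1/EI):
  at A: triangular load, peak 7.2: w₀L³/(45EI) = 351.5/EI
  at B: triangular load, peak 7.2: 7w₀L³/(360EI) = 307.6/EI
  at A: point load 19 at a = 6.5: Pab(L + b)/(6LEI) = 200.7/EI
  at B: point load 19 at a = 6.5: Pab(L + a)/(6LEI) = 200.7/EI
  θ_A0 = 552.2/EI,  θ_B0 = 508.3/EI
Flexibility coefficients: a unit moment at one end gives L/(3EI) there and L/(6EI) at the far end, so f₁₁ = f₂₂ = 4.333/EI and f₁₂ = f₂₁ = 2.167/EI.
Compatibility — zero rotation at each built-in end:
  4.333 M_A + 2.167 M_B = 552.2
  2.167 M_A + 4.333 M_B = 508.3
Solving the pair gives M_A = 91.72 kN·m and M_B = 71.44 kN·m (hogging).

M_A = 91.72 kN·m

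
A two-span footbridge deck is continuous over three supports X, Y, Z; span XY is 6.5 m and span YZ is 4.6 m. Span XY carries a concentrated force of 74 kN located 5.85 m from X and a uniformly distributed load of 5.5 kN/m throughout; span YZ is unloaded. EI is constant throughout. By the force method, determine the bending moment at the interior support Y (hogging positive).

M_Y = 41.09 kN·m

Take M_Y as the redundant. Released structure: two simple spans XY and YZ with a hinge at Y.
Rotations at Y on the released spans (each span's end-slope, ×1/EI):
  span XY: point load 74 at a = 5.85: Pab(L + a)/(6LEI) = 89.11/EI
  span XY: UDL 5.5: wL³/(24EI) = 62.93/EI
  relative rotation θ_0 = (152 + 0)/EI = 152/EI
A unit hogging moment at Y produces rotation L₁/(3EI) + L₂/(3EI) = 3.7/EI.
Compatibility: M_Y·(L₁+L₂)/(3EI) = θ_0, giving M_Y = 41.09 kN·m (hogging).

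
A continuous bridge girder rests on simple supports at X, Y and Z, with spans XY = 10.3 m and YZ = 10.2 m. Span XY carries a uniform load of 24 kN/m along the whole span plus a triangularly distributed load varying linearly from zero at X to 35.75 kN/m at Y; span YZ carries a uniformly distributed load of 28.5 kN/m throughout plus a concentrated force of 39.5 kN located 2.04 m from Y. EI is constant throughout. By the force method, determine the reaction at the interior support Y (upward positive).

R_Y = 520.9 kN

Insert a hinge at Y; M_Y is the redundant, and each span becomes simply supported.
Rotations at Y on the released spans (each span's end-slope, ×1/EI):
  span XY: UDL 24: wL³/(24EI) = 1093/EI
  span XY: triangular load, peak 35.75: w₀L³/(45EI) = 868.1/EI
  span YZ: UDL 28.5: wL³/(24EI) = 1260/EI
  span YZ: point load 39.5 at a = 2.04: Pab(L + b)/(6LEI) = 197.3/EI
  relative rotation θ_0 = (1961 + 1457)/EI = 3418/EI
A unit hogging moment at Y produces rotation L₁/(3EI) + L₂/(3EI) = 6.833/EI.
Compatibility: M_Y·(L₁+L₂)/(3EI) = θ_0, giving M_Y = 500.2 kN·m (hogging).
Span XY, ΣM about X with M_Y applied at Y: R_Y^{XY}·10.3 = 2537 + 500.2, so R_Y^{XY} = 294.9 kN and R_X = 431.3 − 294.9 = 136.4 kN.
Span YZ, ΣM about Z: R_Y^{YZ}·10.2 = 1805 + 500.2, so R_Y^{YZ} = 226 kN and R_Z = 330.2 − 226 = 104.2 kN.
R_Y = 294.9 + 226 = 520.9 kN.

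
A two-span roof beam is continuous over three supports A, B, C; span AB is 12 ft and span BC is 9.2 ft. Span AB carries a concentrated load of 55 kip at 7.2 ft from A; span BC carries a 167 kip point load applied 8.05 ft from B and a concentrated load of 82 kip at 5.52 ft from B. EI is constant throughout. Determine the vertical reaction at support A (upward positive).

Insert a hinge at B; M_B is the redundant, and each span becomes simply supported.
End slopes at the hinge B, treating each span as simply supported:
  span AB: point load 55 at a = 7.2: Pab(L + a)/(6LEI) = 506.9/EI
  span BC: point load 167 at a = 8.05: Pab(L + b)/(6LEI) = 289.9/EI
  span BC: point load 82 at a = 5.52: Pab(L + b)/(6LEI) = 388.7/EI
  relative rotation θ_0 = (506.9 + 678.5)/EI = 1185/EI
A unit hogging moment at B produces rotation L₁/(3EI) + L₂/(3EI) = 7.067/EI.
Compatibility: M_B·(L₁+L₂)/(3EI) = θ_0, giving M_B = 167.7 kip·ft (hogging).
Span AB, ΣM about A with M_B applied at B: R_B^{AB}·12 = 396 + 167.7, so R_B^{AB} = 46.98 kip and R_A = 55 − 46.98 = 8.021 kip.

R_A = 8.021 kip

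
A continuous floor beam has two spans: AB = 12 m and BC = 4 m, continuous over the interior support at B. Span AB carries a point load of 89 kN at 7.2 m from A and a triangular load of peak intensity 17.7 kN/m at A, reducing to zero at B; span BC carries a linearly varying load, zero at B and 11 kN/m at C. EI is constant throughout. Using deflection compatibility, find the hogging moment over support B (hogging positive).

M_B = 267.9 kN·m

Take M_B as the redundant. Released structure: two simple spans AB and BC with a hinge at B.
Discontinuity in slope at B on the released structure — sum the simple-span end rotations:
  span AB: point load 89 at a = 7.2: Pab(L + a)/(6LEI) = 820.2/EI
  span AB: triangular load, peak 17.7: 7w₀L³/(360EI) = 594.7/EI
  span BC: triangular load, peak 11: 7w₀L³/(360EI) = 13.69/EI
  relative rotation θ_0 = (1415 + 13.69)/EI = 1429/EI
A unit hogging moment at B produces rotation L₁/(3EI) + L₂/(3EI) = 5.333/EI.
Compatibility: M_B·(L₁+L₂)/(3EI) = θ_0, giving M_B = 267.9 kN·m (hogging).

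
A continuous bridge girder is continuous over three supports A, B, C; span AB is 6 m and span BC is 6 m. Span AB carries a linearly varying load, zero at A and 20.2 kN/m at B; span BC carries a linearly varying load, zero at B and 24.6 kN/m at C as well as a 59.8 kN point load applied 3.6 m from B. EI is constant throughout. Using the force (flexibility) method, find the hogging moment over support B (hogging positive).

Release continuity at B by inserting a hinge; the redundant is the internal moment M_B. The primary structure is two simply-supported spans AB and BC.
Rotations at B on the released spans (each span's end-slope, ×1/EI):
  span AB: triangular load, peak 20.2: w₀L³/(45EI) = 96.96/EI
  span BC: triangular load, peak 24.6: 7w₀L³/(360EI) = 103.3/EI
  span BC: point load 59.8 at a = 3.6: Pab(L + b)/(6LEI) = 120.6/EI
  relative rotation θ_0 = (96.96 + 223.9)/EI = 320.8/EI
A unit hogging moment at B produces rotation L₁/(3EI) + L₂/(3EI) = 4/EI.
Compatibility: M_B·(L₁+L₂)/(3EI) = θ_0, giving M_B = 80.21 kN·m (hogging).

M_B = 80.21 kN·m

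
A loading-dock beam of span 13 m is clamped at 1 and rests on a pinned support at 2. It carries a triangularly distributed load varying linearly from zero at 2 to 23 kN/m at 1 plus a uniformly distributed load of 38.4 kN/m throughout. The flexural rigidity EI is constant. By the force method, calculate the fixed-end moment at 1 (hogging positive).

M_1 = 1070 kN·m

Take the reaction at 2 as the redundant and release it; the primary structure is a cantilever fixed at 1.
Free-end deflection of the primary structure under the applied loading (downward +):
  triangular load, peak 23 at the fixed end: w₀L⁴/(30EI) = 21897/EI
  UDL 38.4: wL⁴/(8EI) = 137093/EI
  δ_0 = 158990/EI
Tip deflection under a unit load at 2: L³/(3EI) = 732.3/EI.
The prop prevents deflection at 2: R_2 = δ_0/δ_{22} = 158990/732.3 = 217.1 kN.
Moment equilibrium about 1: M_1 = Σ(load moments about 1) − R_2·L = 3893 − 217.1×13 = 1070 kN·m.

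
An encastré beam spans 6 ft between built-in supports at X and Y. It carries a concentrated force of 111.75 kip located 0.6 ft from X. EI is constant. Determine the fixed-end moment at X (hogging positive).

M_X = 54.31 kip·ft

Take the two fixed-end moments M_X, M_Y as redundants; the released structure is the simple span XY.
On the primary (simply-supported) span, the end slopes from the loading are:
  at X: point load 111.75 at a = 0.6: Pab(L + b)/(6LEI) = 114.7/EI
  at Y: point load 111.75 at a = 0.6: Pab(L + a)/(6LEI) = 66.38/EI
  θ_X0 = 114.7/EI,  θ_Y0 = 66.38/EI
Flexibility coefficients: a unit moment at one end gives L/(3EI) there and L/(6EI) at the far end, so f₁₁ = f₂₂ = 2/EI and f₁₂ = f₂₁ = 1/EI.
Compatibility — zero rotation at each built-in end:
  2 M_X + 1 M_Y = 114.7
  1 M_X + 2 M_Y = 66.38
Solving the pair gives M_X = 54.31 kip·ft and M_Y = 6.035 kip·ft (hogging).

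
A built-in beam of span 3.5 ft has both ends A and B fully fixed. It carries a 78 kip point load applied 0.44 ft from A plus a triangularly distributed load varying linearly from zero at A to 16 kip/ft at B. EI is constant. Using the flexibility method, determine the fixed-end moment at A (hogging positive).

M_A = 32.77 kip·ft

Take the two fixed-end moments M_A, M_B as redundants; the released structure is the simple span AB.
On the primary (simply-supported) span, the end slopes from the loading are:
  at A: point load 78 at a = 0.44: Pab(L + b)/(6LEI) = 32.81/EI
  at B: point load 78 at a = 0.44: Pab(L + a)/(6LEI) = 19.7/EI
  at A: triangular load, peak 16: 7w₀L³/(360EI) = 13.34/EI
  at B: triangular load, peak 16: w₀L³/(45EI) = 15.24/EI
  θ_A0 = 46.14/EI,  θ_B0 = 34.95/EI
Flexibility coefficients: a unit moment at one end gives L/(3EI) there and L/(6EI) at the far end, so f₁₁ = f₂₂ = 1.167/EI and f₁₂ = f₂₁ = 0.5833/EI.
Compatibility — zero rotation at each built-in end:
  1.167 M_A + 0.5833 M_B = 46.14
  0.5833 M_A + 1.167 M_B = 34.95
Solving the pair gives M_A = 32.77 kip·ft and M_B = 13.57 kip·ft (hogging).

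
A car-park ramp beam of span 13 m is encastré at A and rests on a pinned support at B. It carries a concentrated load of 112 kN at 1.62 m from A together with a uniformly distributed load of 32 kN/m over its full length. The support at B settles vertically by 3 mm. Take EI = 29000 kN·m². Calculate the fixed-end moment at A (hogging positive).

Remove the prop at B; the released (primary) structure is a cantilever built in at A.
Free-end deflection of the primary structure under the applied loading (downward +):
  point load 112 at a = 1.62: Pa²(3L − a)/(6EI) = 1831/EI
  UDL 32: wL⁴/(8EI) = 114244/EI
  δ_0 = 116075/EI
Tip deflection under a unit load at B: L³/(3EI) = 732.3/EI.
With EI = 29000 kN·m²: δ_0 = 4.0026 m and δ_{BB} = 0.025253 m/kN.
Compatibility — the beam at B must follow the support down by 0.003 m: δ_0 − R_B·δ_{BB} = 0.003, so R_B = (4.0026 − 0.003)/0.025253 = 158.4 kN.
Moment equilibrium about A: M_A = Σ(load moments about A) − R_B·L = 2885 − 158.4×13 = 826.5 kN·m.

M_A = 826.5 kN·m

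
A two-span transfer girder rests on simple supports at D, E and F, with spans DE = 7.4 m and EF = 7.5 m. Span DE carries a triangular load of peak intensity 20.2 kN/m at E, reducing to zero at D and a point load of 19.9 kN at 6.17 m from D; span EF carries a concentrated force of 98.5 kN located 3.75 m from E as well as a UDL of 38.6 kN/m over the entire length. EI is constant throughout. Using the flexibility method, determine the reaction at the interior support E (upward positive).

Take M_E as the redundant. Released structure: two simple spans DE and EF with a hinge at E.
End slopes at the hinge E, treating each span as simply supported:
  span DE: triangular load, peak 20.2: w₀L³/(45EI) = 181.9/EI
  span DE: point load 19.9 at a = 6.17: Pab(L + a)/(6LEI) = 46.16/EI
  span EF: point load 98.5 at a = 3.75: Pab(L + b)/(6LEI) = 346.3/EI
  span EF: UDL 38.6: wL³/(24EI) = 678.5/EI
  relative rotation θ_0 = (228.1 + 1025)/EI = 1253/EI
A unit hogging moment at E produces rotation L₁/(3EI) + L₂/(3EI) = 4.967/EI.
Slope continuity at E: θ_0 = M_E·4.967/EI, so M_E = 1253/4.967 = 252.3 kN·m (hogging).
Span DE, ΣM about D with M_E applied at E: R_E^{DE}·7.4 = 491.5 + 252.3, so R_E^{DE} = 100.5 kN and R_D = 94.64 − 100.5 = -5.867 kN.
Span EF, ΣM about F: R_E^{EF}·7.5 = 1455 + 252.3, so R_E^{EF} = 227.6 kN and R_F = 388 − 227.6 = 160.4 kN.
R_E = 100.5 + 227.6 = 328.1 kN.

R_E = 328.1 kN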